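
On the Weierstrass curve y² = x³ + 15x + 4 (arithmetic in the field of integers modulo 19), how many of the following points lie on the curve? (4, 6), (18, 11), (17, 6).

(4, 6): 6² ≡ 17, rhs ≡ 14 → off.
(18, 11): 11² ≡ 7, rhs ≡ 7 → on.
(17, 6): 6² ≡ 17, rhs ≡ 4 → off.

1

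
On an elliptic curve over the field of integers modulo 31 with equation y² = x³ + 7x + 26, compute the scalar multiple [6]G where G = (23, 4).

O

Double-and-add on 6 = (110)₂. Start with G = (23, 4) for the leading 1-bit.
double: tangent at (23, 4): λ = (3·23² + 7)/(2·4) ≡ 13/8. 8⁻¹ ≡ 4 (mod 31), so λ ≡ 13·4 ≡ 21.
  x = λ² - 23 - 23 = 441 - 46 ≡ 23; y = λ·(23 - 23) - 4 ≡ 27. → (23, 27)
add G: (23, 27) + (23, 4): same x and y₁ ≡ -y₂, so the sum is ∞.
double: ∞ + ∞ = ∞ (identity).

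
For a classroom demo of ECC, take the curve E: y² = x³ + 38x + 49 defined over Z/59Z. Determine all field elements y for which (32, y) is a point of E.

7, 52

x³ + 38x + 49 = 34033 ≡ 49 (mod 59).
Square roots of 49 mod 59: 7 and 52 (since 7² = 49 ≡ 49).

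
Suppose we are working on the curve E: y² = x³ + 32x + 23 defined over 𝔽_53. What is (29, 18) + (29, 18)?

(42, 6)

tangent at (29, 18): λ = (3·29² + 32)/(2·18) ≡ 11/36. 36⁻¹ ≡ 28 (mod 53), so λ ≡ 11·28 ≡ 43.
  x = λ² - 29 - 29 = 1849 - 58 ≡ 42; y = λ·(29 - 42) - 18 ≡ 6. → (42, 6)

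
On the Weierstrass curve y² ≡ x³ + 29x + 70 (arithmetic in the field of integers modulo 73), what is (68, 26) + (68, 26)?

(14, 9)

tangent at (68, 26): λ = (3·68² + 29)/(2·26) ≡ 31/52. 52⁻¹ ≡ 66 (mod 73) since 52·66 = 3432 ≡ 1, so λ ≡ 31·66 ≡ 2.
  x = λ² - 68 - 68 = 4 - 136 ≡ 14; y = λ·(68 - 14) - 26 ≡ 9. → (14, 9)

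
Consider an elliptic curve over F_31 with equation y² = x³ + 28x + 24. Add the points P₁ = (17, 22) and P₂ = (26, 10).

(7, 6)

(17, 22) + (26, 10). λ = (10 - 22)/(26 - 17) ≡ 19/9 mod 31. 9⁻¹ ≡ 7 (mod 31), so λ ≡ 9.
  x = λ² - 17 - 26 = 81 - 43 ≡ 7; y = λ·(17 - 7) - 22 ≡ 6. → (7, 6)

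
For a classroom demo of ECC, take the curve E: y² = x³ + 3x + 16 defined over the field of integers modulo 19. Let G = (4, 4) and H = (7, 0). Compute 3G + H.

First 3G:
Repeated addition: build up to 3G.
2G: tangent at (4, 4): λ = (3·4² + 3)/(2·4) ≡ 13/8. 8⁻¹ ≡ 12 (mod 19) since 8·12 = 96 ≡ 1, so λ ≡ 13·12 ≡ 4.
  x = λ² - 4 - 4 = 16 - 8 ≡ 8; y = λ·(4 - 8) - 4 ≡ 18. → (8, 18)
3G: (8, 18) + (4, 4). λ = (4 - 18)/(4 - 8) ≡ 5/15 mod 19. 15⁻¹ ≡ 14 (mod 19) since 15·14 = 210 ≡ 1, so λ ≡ 13.
  x = λ² - 8 - 4 = 169 - 12 ≡ 5; y = λ·(8 - 5) - 18 ≡ 2. → (5, 2)
3G = (5, 2).
Finally 3G + H:
(5, 2) + (7, 0). λ = (0 - 2)/(7 - 5) ≡ 17/2 mod 19. 2⁻¹ ≡ 10 (mod 19) since 2·10 = 20 ≡ 1, so λ ≡ 18.
  x = λ² - 5 - 7 = 324 - 12 ≡ 8; y = λ·(5 - 8) - 2 ≡ 1. → (8, 1)

(8, 1)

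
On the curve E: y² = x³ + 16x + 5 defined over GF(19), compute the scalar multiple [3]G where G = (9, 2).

Repeated addition: build up to 3G.
2G: tangent at (9, 2): λ = (3·9² + 16)/(2·2) ≡ 12/4. 4⁻¹ ≡ 5 (mod 19), so λ ≡ 12·5 ≡ 3.
  x = λ² - 9 - 9 = 9 - 18 ≡ 10; y = λ·(9 - 10) - 2 ≡ 14. → (10, 14)
3G: (10, 14) + (9, 2). λ = (2 - 14)/(9 - 10) ≡ 7/18 mod 19. 18⁻¹ ≡ 18 (mod 19), so λ ≡ 12.
  x = λ² - 10 - 9 = 144 - 19 ≡ 11; y = λ·(10 - 11) - 14 ≡ 12. → (11, 12)

(11, 12)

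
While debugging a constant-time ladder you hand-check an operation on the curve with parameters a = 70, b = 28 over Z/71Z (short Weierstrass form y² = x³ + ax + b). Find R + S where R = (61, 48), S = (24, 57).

(61, 48) + (24, 57). λ = (57 - 48)/(24 - 61) ≡ 9/34 mod 71. 34⁻¹ ≡ 23 (mod 71) since 34·23 = 782 ≡ 1, so λ ≡ 65.
  x = λ² - 61 - 24 = 4225 - 85 ≡ 22; y = λ·(61 - 22) - 48 ≡ 2. → (22, 2)

(22, 2)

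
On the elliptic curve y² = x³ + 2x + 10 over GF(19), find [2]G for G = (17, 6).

(8, 14)

tangent at (17, 6): λ = (3·17² + 2)/(2·6) ≡ 14/12. 12⁻¹ ≡ 8 (mod 19) since 12·8 = 96 ≡ 1, so λ ≡ 14·8 ≡ 17.
  x = λ² - 17 - 17 = 289 - 34 ≡ 8; y = λ·(17 - 8) - 6 ≡ 14. → (8, 14)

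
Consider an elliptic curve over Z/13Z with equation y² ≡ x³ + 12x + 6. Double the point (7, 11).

(2, 8)

tangent at (7, 11): λ = (3·7² + 12)/(2·11) ≡ 3/9. 9⁻¹ ≡ 3 (mod 13), so λ ≡ 3·3 ≡ 9.
  x = λ² - 7 - 7 = 81 - 14 ≡ 2; y = λ·(7 - 2) - 11 ≡ 8. → (2, 8)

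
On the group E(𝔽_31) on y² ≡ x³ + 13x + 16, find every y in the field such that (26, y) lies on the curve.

none

x³ + 13x + 16 = 17930 ≡ 12 (mod 31).
12 is a non-residue mod 31; no y exists.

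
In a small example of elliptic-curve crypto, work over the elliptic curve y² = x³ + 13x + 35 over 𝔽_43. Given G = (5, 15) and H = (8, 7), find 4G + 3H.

First 4G:
Double-and-add on 4 = (100)₂. Start with G = (5, 15) for the leading 1-bit.
double: tangent at (5, 15): λ = (3·5² + 13)/(2·15) ≡ 2/30. 30⁻¹ ≡ 33 (mod 43), so λ ≡ 2·33 ≡ 23.
  x = λ² - 5 - 5 = 529 - 10 ≡ 3; y = λ·(5 - 3) - 15 ≡ 31. → (3, 31)
double: tangent at (3, 31): λ = (3·3² + 13)/(2·31) ≡ 40/19. 19⁻¹ ≡ 34 (mod 43) since 19·34 = 646 ≡ 1, so λ ≡ 40·34 ≡ 27.
  x = λ² - 3 - 3 = 729 - 6 ≡ 35; y = λ·(3 - 35) - 31 ≡ 8. → (35, 8)
4G = (35, 8).
Next 3H:
Repeated addition: build up to 3H.
2H: tangent at (8, 7): λ = (3·8² + 13)/(2·7) ≡ 33/14. 14⁻¹ ≡ 40 (mod 43), so λ ≡ 33·40 ≡ 30.
  x = λ² - 8 - 8 = 900 - 16 ≡ 24; y = λ·(8 - 24) - 7 ≡ 29. → (24, 29)
3H: (24, 29) + (8, 7). λ = (7 - 29)/(8 - 24) ≡ 21/27 mod 43. 27⁻¹ ≡ 8 (mod 43) since 27·8 = 216 ≡ 1, so λ ≡ 39.
  x = λ² - 24 - 8 = 1521 - 32 ≡ 27; y = λ·(24 - 27) - 29 ≡ 26. → (27, 26)
3H = (27, 26).
Finally 4G + 3H:
(35, 8) + (27, 26). λ = (26 - 8)/(27 - 35) ≡ 18/35 mod 43. 35⁻¹ ≡ 16 (mod 43), so λ ≡ 30.
  x = λ² - 35 - 27 = 900 - 62 ≡ 21; y = λ·(35 - 21) - 8 ≡ 25. → (21, 25)

(21, 25)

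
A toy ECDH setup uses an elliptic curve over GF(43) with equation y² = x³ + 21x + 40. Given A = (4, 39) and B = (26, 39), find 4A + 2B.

(14, 5)

First 4A:
Double-and-add on 4 = (100)₂. Start with A = (4, 39) for the leading 1-bit.
double: tangent at (4, 39): λ = (3·4² + 21)/(2·39) ≡ 26/35. 35⁻¹ ≡ 16 (mod 43), so λ ≡ 26·16 ≡ 29.
  x = λ² - 4 - 4 = 841 - 8 ≡ 16; y = λ·(4 - 16) - 39 ≡ 0. → (16, 0)
double: (16, 0) + (16, 0): same x and y₁ ≡ -y₂, so the sum is O.
4A = O.
Next 2B:
Repeated addition: build up to 2B.
2B: tangent at (26, 39): λ = (3·26² + 21)/(2·39) ≡ 28/35. 35⁻¹ ≡ 16 (mod 43) since 35·16 = 560 ≡ 1, so λ ≡ 28·16 ≡ 18.
  x = λ² - 26 - 26 = 324 - 52 ≡ 14; y = λ·(26 - 14) - 39 ≡ 5. → (14, 5)
2B = (14, 5).
Finally 4A + 2B:
O + (14, 5) = (14, 5) (identity).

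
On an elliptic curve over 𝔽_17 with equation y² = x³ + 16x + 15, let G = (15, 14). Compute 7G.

Double-and-add on 7 = (111)₂. Start with G = (15, 14) for the leading 1-bit.
double: tangent at (15, 14): λ = (3·15² + 16)/(2·14) ≡ 11/11. 11⁻¹ ≡ 14 (mod 17), so λ ≡ 11·14 ≡ 1.
  x = λ² - 15 - 15 = 1 - 30 ≡ 5; y = λ·(15 - 5) - 14 ≡ 13. → (5, 13)
add G: (5, 13) + (15, 14). λ = (14 - 13)/(15 - 5) ≡ 1/10 mod 17. 10⁻¹ ≡ 12 (mod 17), so λ ≡ 12.
  x = λ² - 5 - 15 = 144 - 20 ≡ 5; y = λ·(5 - 5) - 13 ≡ 4. → (5, 4)
double: tangent at (5, 4): λ = (3·5² + 16)/(2·4) ≡ 6/8. 8⁻¹ ≡ 15 (mod 17), so λ ≡ 6·15 ≡ 5.
  x = λ² - 5 - 5 = 25 - 10 ≡ 15; y = λ·(5 - 15) - 4 ≡ 14. → (15, 14)
add G: tangent at (15, 14): λ = (3·15² + 16)/(2·14) ≡ 11/11. 11⁻¹ ≡ 14 (mod 17) since 11·14 = 154 ≡ 1, so λ ≡ 11·14 ≡ 1.
  x = λ² - 15 - 15 = 1 - 30 ≡ 5; y = λ·(15 - 5) - 14 ≡ 13. → (5, 13)

(5, 13)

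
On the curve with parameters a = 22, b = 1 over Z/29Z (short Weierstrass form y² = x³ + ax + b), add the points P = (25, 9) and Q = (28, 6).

(25, 9) + (28, 6). λ = (6 - 9)/(28 - 25) ≡ 26/3 mod 29. 3⁻¹ ≡ 10 (mod 29), so λ ≡ 28.
  x = λ² - 25 - 28 = 784 - 53 ≡ 6; y = λ·(25 - 6) - 9 ≡ 1. → (6, 1)

(6, 1)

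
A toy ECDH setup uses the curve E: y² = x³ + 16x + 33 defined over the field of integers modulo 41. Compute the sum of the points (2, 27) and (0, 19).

(2, 27) + (0, 19). λ = (19 - 27)/(0 - 2) ≡ 33/39 mod 41. 39⁻¹ ≡ 20 (mod 41), so λ ≡ 4.
  x = λ² - 2 - 0 = 16 - 2 ≡ 14; y = λ·(2 - 14) - 27 ≡ 7. → (14, 7)

(14, 7)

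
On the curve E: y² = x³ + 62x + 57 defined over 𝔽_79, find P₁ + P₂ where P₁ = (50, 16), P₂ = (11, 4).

(50, 16) + (11, 4). λ = (4 - 16)/(11 - 50) ≡ 67/40 mod 79. 40⁻¹ ≡ 2 (mod 79), so λ ≡ 55.
  x = λ² - 50 - 11 = 3025 - 61 ≡ 41; y = λ·(50 - 41) - 16 ≡ 5. → (41, 5)

(41, 5)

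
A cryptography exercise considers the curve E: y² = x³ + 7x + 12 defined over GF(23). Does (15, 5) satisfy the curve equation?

y² = 5² ≡ 2; x³ + 7x + 12 = 3492 ≡ 19 (mod 23). 2 ≠ 19.

no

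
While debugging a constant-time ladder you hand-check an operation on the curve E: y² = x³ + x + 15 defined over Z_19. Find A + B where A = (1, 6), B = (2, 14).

(4, 8)

(1, 6) + (2, 14). λ = (14 - 6)/(2 - 1) ≡ 8/1 mod 19. 1⁻¹ ≡ 1 (mod 19), so λ ≡ 8.
  x = λ² - 1 - 2 = 64 - 3 ≡ 4; y = λ·(1 - 4) - 6 ≡ 8. → (4, 8)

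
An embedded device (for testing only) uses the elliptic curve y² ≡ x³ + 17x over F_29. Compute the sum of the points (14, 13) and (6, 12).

(14, 16)

(14, 13) + (6, 12). λ = (12 - 13)/(6 - 14) ≡ 28/21 mod 29. 21⁻¹ ≡ 18 (mod 29), so λ ≡ 11.
  x = λ² - 14 - 6 = 121 - 20 ≡ 14; y = λ·(14 - 14) - 13 ≡ 16. → (14, 16)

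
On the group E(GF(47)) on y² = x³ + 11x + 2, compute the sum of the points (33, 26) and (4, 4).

(26, 2)

(33, 26) + (4, 4). λ = (4 - 26)/(4 - 33) ≡ 25/18 mod 47. 18⁻¹ ≡ 34 (mod 47), so λ ≡ 4.
  x = λ² - 33 - 4 = 16 - 37 ≡ 26; y = λ·(33 - 26) - 26 ≡ 2. → (26, 2)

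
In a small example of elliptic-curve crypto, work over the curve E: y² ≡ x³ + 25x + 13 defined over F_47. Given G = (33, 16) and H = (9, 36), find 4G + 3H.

First 4G:
Repeated addition: build up to 4G.
2G: tangent at (33, 16): λ = (3·33² + 25)/(2·16) ≡ 2/32. 32⁻¹ ≡ 25 (mod 47), so λ ≡ 2·25 ≡ 3.
  x = λ² - 33 - 33 = 9 - 66 ≡ 37; y = λ·(33 - 37) - 16 ≡ 19. → (37, 19)
3G: (37, 19) + (33, 16). λ = (16 - 19)/(33 - 37) ≡ 44/43 mod 47. 43⁻¹ ≡ 35 (mod 47) since 43·35 = 1505 ≡ 1, so λ ≡ 36.
  x = λ² - 37 - 33 = 1296 - 70 ≡ 4; y = λ·(37 - 4) - 19 ≡ 41. → (4, 41)
4G: (4, 41) + (33, 16). λ = (16 - 41)/(33 - 4) ≡ 22/29 mod 47. 29⁻¹ ≡ 13 (mod 47) since 29·13 = 377 ≡ 1, so λ ≡ 4.
  x = λ² - 4 - 33 = 16 - 37 ≡ 26; y = λ·(4 - 26) - 41 ≡ 12. → (26, 12)
4G = (26, 12).
Next 3H:
Repeated addition: build up to 3H.
2H: tangent at (9, 36): λ = (3·9² + 25)/(2·36) ≡ 33/25. 25⁻¹ ≡ 32 (mod 47), so λ ≡ 33·32 ≡ 22.
  x = λ² - 9 - 9 = 484 - 18 ≡ 43; y = λ·(9 - 43) - 36 ≡ 15. → (43, 15)
3H: (43, 15) + (9, 36). λ = (36 - 15)/(9 - 43) ≡ 21/13 mod 47. 13⁻¹ ≡ 29 (mod 47), so λ ≡ 45.
  x = λ² - 43 - 9 = 2025 - 52 ≡ 46; y = λ·(43 - 46) - 15 ≡ 38. → (46, 38)
3H = (46, 38).
Finally 4G + 3H:
(26, 12) + (46, 38). λ = (38 - 12)/(46 - 26) ≡ 26/20 mod 47. 20⁻¹ ≡ 40 (mod 47), so λ ≡ 6.
  x = λ² - 26 - 46 = 36 - 72 ≡ 11; y = λ·(26 - 11) - 12 ≡ 31. → (11, 31)

(11, 31)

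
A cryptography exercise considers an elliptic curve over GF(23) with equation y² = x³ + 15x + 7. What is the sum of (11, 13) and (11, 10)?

O

The two points share x = 11 and their y-coordinates satisfy 13 + 10 ≡ 0 (mod 23), so they are inverses. Their sum is O.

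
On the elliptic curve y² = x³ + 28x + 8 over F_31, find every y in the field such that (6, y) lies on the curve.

12, 19

x³ + 28x + 8 = 392 ≡ 20 (mod 31).
Square roots of 20 mod 31: 12 and 19 (since 12² = 144 ≡ 20).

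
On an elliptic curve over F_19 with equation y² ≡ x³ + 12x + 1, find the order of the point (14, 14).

11

2P: tangent at (14, 14): λ = (3·14² + 12)/(2·14) ≡ 11/9. 9⁻¹ ≡ 17 (mod 19), so λ ≡ 11·17 ≡ 16.
  x = λ² - 14 - 14 = 256 - 28 ≡ 0; y = λ·(14 - 0) - 14 ≡ 1. → (0, 1)
3P: (0, 1) + (14, 14). λ = (14 - 1)/(14 - 0) ≡ 13/14 mod 19. 14⁻¹ ≡ 15 (mod 19) since 14·15 = 210 ≡ 1, so λ ≡ 5.
  x = λ² - 0 - 14 = 25 - 14 ≡ 11; y = λ·(0 - 11) - 1 ≡ 1. → (11, 1)
4P: (11, 1) + (14, 14). λ = (14 - 1)/(14 - 11) ≡ 13/3 mod 19. 3⁻¹ ≡ 13 (mod 19), so λ ≡ 17.
  x = λ² - 11 - 14 = 289 - 25 ≡ 17; y = λ·(11 - 17) - 1 ≡ 11. → (17, 11)
5P: (17, 11) + (14, 14). λ = (14 - 11)/(14 - 17) ≡ 3/16 mod 19. 16⁻¹ ≡ 6 (mod 19), so λ ≡ 18.
  x = λ² - 17 - 14 = 324 - 31 ≡ 8; y = λ·(17 - 8) - 11 ≡ 18. → (8, 18)
6P: (8, 18) + (14, 14). λ = (14 - 18)/(14 - 8) ≡ 15/6 mod 19. 6⁻¹ ≡ 16 (mod 19), so λ ≡ 12.
  x = λ² - 8 - 14 = 144 - 22 ≡ 8; y = λ·(8 - 8) - 18 ≡ 1. → (8, 1)
7P: (8, 1) + (14, 14). λ = (14 - 1)/(14 - 8) ≡ 13/6 mod 19. 6⁻¹ ≡ 16 (mod 19), so λ ≡ 18.
  x = λ² - 8 - 14 = 324 - 22 ≡ 17; y = λ·(8 - 17) - 1 ≡ 8. → (17, 8)
8P: (17, 8) + (14, 14). λ = (14 - 8)/(14 - 17) ≡ 6/16 mod 19. 16⁻¹ ≡ 6 (mod 19) since 16·6 = 96 ≡ 1, so λ ≡ 17.
  x = λ² - 17 - 14 = 289 - 31 ≡ 11; y = λ·(17 - 11) - 8 ≡ 18. → (11, 18)
9P: (11, 18) + (14, 14). λ = (14 - 18)/(14 - 11) ≡ 15/3 mod 19. 3⁻¹ ≡ 13 (mod 19), so λ ≡ 5.
  x = λ² - 11 - 14 = 25 - 25 ≡ 0; y = λ·(11 - 0) - 18 ≡ 18. → (0, 18)
10P: (0, 18) + (14, 14). λ = (14 - 18)/(14 - 0) ≡ 15/14 mod 19. 14⁻¹ ≡ 15 (mod 19), so λ ≡ 16.
  x = λ² - 0 - 14 = 256 - 14 ≡ 14; y = λ·(0 - 14) - 18 ≡ 5. → (14, 5)
11P: (14, 5) + (14, 14): same x and y₁ ≡ -y₂, so the sum is O.
11P = O, so the order is 11.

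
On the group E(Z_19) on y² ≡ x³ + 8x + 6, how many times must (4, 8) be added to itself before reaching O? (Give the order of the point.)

12

2P: tangent at (4, 8): λ = (3·4² + 8)/(2·8) ≡ 18/16. 16⁻¹ ≡ 6 (mod 19) since 16·6 = 96 ≡ 1, so λ ≡ 18·6 ≡ 13.
  x = λ² - 4 - 4 = 169 - 8 ≡ 9; y = λ·(4 - 9) - 8 ≡ 3. → (9, 3)
3P: (9, 3) + (4, 8). λ = (8 - 3)/(4 - 9) ≡ 5/14 mod 19. 14⁻¹ ≡ 15 (mod 19) since 14·15 = 210 ≡ 1, so λ ≡ 18.
  x = λ² - 9 - 4 = 324 - 13 ≡ 7; y = λ·(9 - 7) - 3 ≡ 14. → (7, 14)
4P: (7, 14) + (4, 8). λ = (8 - 14)/(4 - 7) ≡ 13/16 mod 19. 16⁻¹ ≡ 6 (mod 19), so λ ≡ 2.
  x = λ² - 7 - 4 = 4 - 11 ≡ 12; y = λ·(7 - 12) - 14 ≡ 14. → (12, 14)
5P: (12, 14) + (4, 8). λ = (8 - 14)/(4 - 12) ≡ 13/11 mod 19. 11⁻¹ ≡ 7 (mod 19) since 11·7 = 77 ≡ 1, so λ ≡ 15.
  x = λ² - 12 - 4 = 225 - 16 ≡ 0; y = λ·(12 - 0) - 14 ≡ 14. → (0, 14)
6P: (0, 14) + (4, 8). λ = (8 - 14)/(4 - 0) ≡ 13/4 mod 19. 4⁻¹ ≡ 5 (mod 19) since 4·5 = 20 ≡ 1, so λ ≡ 8.
  x = λ² - 0 - 4 = 64 - 4 ≡ 3; y = λ·(0 - 3) - 14 ≡ 0. → (3, 0)
7P: (3, 0) + (4, 8). λ = (8 - 0)/(4 - 3) ≡ 8/1 mod 19. 1⁻¹ ≡ 1 (mod 19), so λ ≡ 8.
  x = λ² - 3 - 4 = 64 - 7 ≡ 0; y = λ·(3 - 0) - 0 ≡ 5. → (0, 5)
8P: (0, 5) + (4, 8). λ = (8 - 5)/(4 - 0) ≡ 3/4 mod 19. 4⁻¹ ≡ 5 (mod 19), so λ ≡ 15.
  x = λ² - 0 - 4 = 225 - 4 ≡ 12; y = λ·(0 - 12) - 5 ≡ 5. → (12, 5)
9P: (12, 5) + (4, 8). λ = (8 - 5)/(4 - 12) ≡ 3/11 mod 19. 11⁻¹ ≡ 7 (mod 19) since 11·7 = 77 ≡ 1, so λ ≡ 2.
  x = λ² - 12 - 4 = 4 - 16 ≡ 7; y = λ·(12 - 7) - 5 ≡ 5. → (7, 5)
10P: (7, 5) + (4, 8). λ = (8 - 5)/(4 - 7) ≡ 3/16 mod 19. 16⁻¹ ≡ 6 (mod 19), so λ ≡ 18.
  x = λ² - 7 - 4 = 324 - 11 ≡ 9; y = λ·(7 - 9) - 5 ≡ 16. → (9, 16)
11P: (9, 16) + (4, 8). λ = (8 - 16)/(4 - 9) ≡ 11/14 mod 19. 14⁻¹ ≡ 15 (mod 19), so λ ≡ 13.
  x = λ² - 9 - 4 = 169 - 13 ≡ 4; y = λ·(9 - 4) - 16 ≡ 11. → (4, 11)
12P: (4, 11) + (4, 8): same x and y₁ ≡ -y₂, so the sum is O.
12P = O, so the order is 12.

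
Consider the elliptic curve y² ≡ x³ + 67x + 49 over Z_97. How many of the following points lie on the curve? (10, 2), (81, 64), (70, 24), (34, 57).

(10, 2): 2² ≡ 4, rhs ≡ 70 → off.
(81, 64): 64² ≡ 22, rhs ≡ 22 → on.
(70, 24): 24² ≡ 91, rhs ≡ 91 → on.
(34, 57): 57² ≡ 48, rhs ≡ 18 → off.

2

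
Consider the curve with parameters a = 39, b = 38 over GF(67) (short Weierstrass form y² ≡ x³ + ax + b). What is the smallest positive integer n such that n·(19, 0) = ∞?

2

2P: (19, 0) + (19, 0): same x and y₁ ≡ -y₂, so the sum is ∞.
2P = ∞, so the order is 2.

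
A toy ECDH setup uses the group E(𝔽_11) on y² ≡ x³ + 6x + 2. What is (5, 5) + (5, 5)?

tangent at (5, 5): λ = (3·5² + 6)/(2·5) ≡ 4/10. 10⁻¹ ≡ 10 (mod 11) since 10·10 = 100 ≡ 1, so λ ≡ 4·10 ≡ 7.
  x = λ² - 5 - 5 = 49 - 10 ≡ 6; y = λ·(5 - 6) - 5 ≡ 10. → (6, 10)

(6, 10)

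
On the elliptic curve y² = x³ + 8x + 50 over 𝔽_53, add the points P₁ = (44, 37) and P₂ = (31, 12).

(14, 37)

(44, 37) + (31, 12). λ = (12 - 37)/(31 - 44) ≡ 28/40 mod 53. 40⁻¹ ≡ 4 (mod 53), so λ ≡ 6.
  x = λ² - 44 - 31 = 36 - 75 ≡ 14; y = λ·(44 - 14) - 37 ≡ 37. → (14, 37)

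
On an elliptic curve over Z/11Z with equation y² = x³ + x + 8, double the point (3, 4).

tangent at (3, 4): λ = (3·3² + 1)/(2·4) ≡ 6/8. 8⁻¹ ≡ 7 (mod 11), so λ ≡ 6·7 ≡ 9.
  x = λ² - 3 - 3 = 81 - 6 ≡ 9; y = λ·(3 - 9) - 4 ≡ 8. → (9, 8)

(9, 8)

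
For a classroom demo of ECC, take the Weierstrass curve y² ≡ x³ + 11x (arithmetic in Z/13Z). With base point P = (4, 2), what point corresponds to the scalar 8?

(4, 11)

Double-and-add on 8 = (1000)₂. Start with P = (4, 2) for the leading 1-bit.
double: tangent at (4, 2): λ = (3·4² + 11)/(2·2) ≡ 7/4. 4⁻¹ ≡ 10 (mod 13) since 4·10 = 40 ≡ 1, so λ ≡ 7·10 ≡ 5.
  x = λ² - 4 - 4 = 25 - 8 ≡ 4; y = λ·(4 - 4) - 2 ≡ 11. → (4, 11)
double: tangent at (4, 11): λ = (3·4² + 11)/(2·11) ≡ 7/9. 9⁻¹ ≡ 3 (mod 13) since 9·3 = 27 ≡ 1, so λ ≡ 7·3 ≡ 8.
  x = λ² - 4 - 4 = 64 - 8 ≡ 4; y = λ·(4 - 4) - 11 ≡ 2. → (4, 2)
double: tangent at (4, 2): λ = (3·4² + 11)/(2·2) ≡ 7/4. 4⁻¹ ≡ 10 (mod 13) since 4·10 = 40 ≡ 1, so λ ≡ 7·10 ≡ 5.
  x = λ² - 4 - 4 = 25 - 8 ≡ 4; y = λ·(4 - 4) - 2 ≡ 11. → (4, 11)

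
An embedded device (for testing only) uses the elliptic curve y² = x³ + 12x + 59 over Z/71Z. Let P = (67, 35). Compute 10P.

Repeated addition: build up to 10P.
2P: tangent at (67, 35): λ = (3·67² + 12)/(2·35) ≡ 60/70. 70⁻¹ ≡ 70 (mod 71), so λ ≡ 60·70 ≡ 11.
  x = λ² - 67 - 67 = 121 - 134 ≡ 58; y = λ·(67 - 58) - 35 ≡ 64. → (58, 64)
3P: (58, 64) + (67, 35). λ = (35 - 64)/(67 - 58) ≡ 42/9 mod 71. 9⁻¹ ≡ 8 (mod 71) since 9·8 = 72 ≡ 1, so λ ≡ 52.
  x = λ² - 58 - 67 = 2704 - 125 ≡ 23; y = λ·(58 - 23) - 64 ≡ 52. → (23, 52)
4P: (23, 52) + (67, 35). λ = (35 - 52)/(67 - 23) ≡ 54/44 mod 71. 44⁻¹ ≡ 21 (mod 71), so λ ≡ 69.
  x = λ² - 23 - 67 = 4761 - 90 ≡ 56; y = λ·(23 - 56) - 52 ≡ 14. → (56, 14)
5P: (56, 14) + (67, 35). λ = (35 - 14)/(67 - 56) ≡ 21/11 mod 71. 11⁻¹ ≡ 13 (mod 71), so λ ≡ 60.
  x = λ² - 56 - 67 = 3600 - 123 ≡ 69; y = λ·(56 - 69) - 14 ≡ 58. → (69, 58)
6P: (69, 58) + (67, 35). λ = (35 - 58)/(67 - 69) ≡ 48/69 mod 71. 69⁻¹ ≡ 35 (mod 71), so λ ≡ 47.
  x = λ² - 69 - 67 = 2209 - 136 ≡ 14; y = λ·(69 - 14) - 58 ≡ 42. → (14, 42)
7P: (14, 42) + (67, 35). λ = (35 - 42)/(67 - 14) ≡ 64/53 mod 71. 53⁻¹ ≡ 67 (mod 71), so λ ≡ 28.
  x = λ² - 14 - 67 = 784 - 81 ≡ 64; y = λ·(14 - 64) - 42 ≡ 49. → (64, 49)
8P: (64, 49) + (67, 35). λ = (35 - 49)/(67 - 64) ≡ 57/3 mod 71. 3⁻¹ ≡ 24 (mod 71) since 3·24 = 72 ≡ 1, so λ ≡ 19.
  x = λ² - 64 - 67 = 361 - 131 ≡ 17; y = λ·(64 - 17) - 49 ≡ 63. → (17, 63)
9P: (17, 63) + (67, 35). λ = (35 - 63)/(67 - 17) ≡ 43/50 mod 71. 50⁻¹ ≡ 27 (mod 71), so λ ≡ 25.
  x = λ² - 17 - 67 = 625 - 84 ≡ 44; y = λ·(17 - 44) - 63 ≡ 43. → (44, 43)
10P: (44, 43) + (67, 35). λ = (35 - 43)/(67 - 44) ≡ 63/23 mod 71. 23⁻¹ ≡ 34 (mod 71), so λ ≡ 12.
  x = λ² - 44 - 67 = 144 - 111 ≡ 33; y = λ·(44 - 33) - 43 ≡ 18. → (33, 18)

(33, 18)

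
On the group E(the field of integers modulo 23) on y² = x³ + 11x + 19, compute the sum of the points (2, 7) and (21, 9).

(2, 7) + (21, 9). λ = (9 - 7)/(21 - 2) ≡ 2/19 mod 23. 19⁻¹ ≡ 17 (mod 23) since 19·17 = 323 ≡ 1, so λ ≡ 11.
  x = λ² - 2 - 21 = 121 - 23 ≡ 6; y = λ·(2 - 6) - 7 ≡ 18. → (6, 18)

(6, 18)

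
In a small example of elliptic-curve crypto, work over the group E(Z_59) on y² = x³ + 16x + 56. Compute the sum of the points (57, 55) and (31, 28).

(57, 4)

(57, 55) + (31, 28). λ = (28 - 55)/(31 - 57) ≡ 32/33 mod 59. 33⁻¹ ≡ 34 (mod 59) since 33·34 = 1122 ≡ 1, so λ ≡ 26.
  x = λ² - 57 - 31 = 676 - 88 ≡ 57; y = λ·(57 - 57) - 55 ≡ 4. → (57, 4)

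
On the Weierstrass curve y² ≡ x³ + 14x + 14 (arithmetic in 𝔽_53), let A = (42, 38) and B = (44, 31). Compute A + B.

(19, 14)

(42, 38) + (44, 31). λ = (31 - 38)/(44 - 42) ≡ 46/2 mod 53. 2⁻¹ ≡ 27 (mod 53), so λ ≡ 23.
  x = λ² - 42 - 44 = 529 - 86 ≡ 19; y = λ·(42 - 19) - 38 ≡ 14. → (19, 14)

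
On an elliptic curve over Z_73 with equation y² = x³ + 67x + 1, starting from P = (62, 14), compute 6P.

(2, 17)

Repeated addition: build up to 6P.
2P: tangent at (62, 14): λ = (3·62² + 67)/(2·14) ≡ 65/28. 28⁻¹ ≡ 60 (mod 73) since 28·60 = 1680 ≡ 1, so λ ≡ 65·60 ≡ 31.
  x = λ² - 62 - 62 = 961 - 124 ≡ 34; y = λ·(62 - 34) - 14 ≡ 51. → (34, 51)
3P: (34, 51) + (62, 14). λ = (14 - 51)/(62 - 34) ≡ 36/28 mod 73. 28⁻¹ ≡ 60 (mod 73), so λ ≡ 43.
  x = λ² - 34 - 62 = 1849 - 96 ≡ 1; y = λ·(34 - 1) - 51 ≡ 54. → (1, 54)
4P: (1, 54) + (62, 14). λ = (14 - 54)/(62 - 1) ≡ 33/61 mod 73. 61⁻¹ ≡ 6 (mod 73) since 61·6 = 366 ≡ 1, so λ ≡ 52.
  x = λ² - 1 - 62 = 2704 - 63 ≡ 13; y = λ·(1 - 13) - 54 ≡ 52. → (13, 52)
5P: (13, 52) + (62, 14). λ = (14 - 52)/(62 - 13) ≡ 35/49 mod 73. 49⁻¹ ≡ 3 (mod 73), so λ ≡ 32.
  x = λ² - 13 - 62 = 1024 - 75 ≡ 0; y = λ·(13 - 0) - 52 ≡ 72. → (0, 72)
6P: (0, 72) + (62, 14). λ = (14 - 72)/(62 - 0) ≡ 15/62 mod 73. 62⁻¹ ≡ 53 (mod 73) since 62·53 = 3286 ≡ 1, so λ ≡ 65.
  x = λ² - 0 - 62 = 4225 - 62 ≡ 2; y = λ·(0 - 2) - 72 ≡ 17. → (2, 17)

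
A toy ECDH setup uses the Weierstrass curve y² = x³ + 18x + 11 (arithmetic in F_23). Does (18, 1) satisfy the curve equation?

y² = 1² ≡ 1; x³ + 18x + 11 = 6167 ≡ 3 (mod 23). 1 ≠ 3.

no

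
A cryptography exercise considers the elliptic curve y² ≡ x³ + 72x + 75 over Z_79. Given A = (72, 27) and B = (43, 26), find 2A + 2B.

First 2A:
Repeated addition: build up to 2A.
2A: tangent at (72, 27): λ = (3·72² + 72)/(2·27) ≡ 61/54. 54⁻¹ ≡ 60 (mod 79), so λ ≡ 61·60 ≡ 26.
  x = λ² - 72 - 72 = 676 - 144 ≡ 58; y = λ·(72 - 58) - 27 ≡ 21. → (58, 21)
2A = (58, 21).
Next 2B:
Repeated addition: build up to 2B.
2B: tangent at (43, 26): λ = (3·43² + 72)/(2·26) ≡ 10/52. 52⁻¹ ≡ 38 (mod 79), so λ ≡ 10·38 ≡ 64.
  x = λ² - 43 - 43 = 4096 - 86 ≡ 60; y = λ·(43 - 60) - 26 ≡ 71. → (60, 71)
2B = (60, 71).
Finally 2A + 2B:
(58, 21) + (60, 71). λ = (71 - 21)/(60 - 58) ≡ 50/2 mod 79. 2⁻¹ ≡ 40 (mod 79) since 2·40 = 80 ≡ 1, so λ ≡ 25.
  x = λ² - 58 - 60 = 625 - 118 ≡ 33; y = λ·(58 - 33) - 21 ≡ 51. → (33, 51)

(33, 51)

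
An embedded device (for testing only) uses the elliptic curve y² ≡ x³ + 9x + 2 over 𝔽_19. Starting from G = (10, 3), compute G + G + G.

(18, 12)

Repeated addition: build up to 3G.
2G: tangent at (10, 3): λ = (3·10² + 9)/(2·3) ≡ 5/6. 6⁻¹ ≡ 16 (mod 19), so λ ≡ 5·16 ≡ 4.
  x = λ² - 10 - 10 = 16 - 20 ≡ 15; y = λ·(10 - 15) - 3 ≡ 15. → (15, 15)
3G: (15, 15) + (10, 3). λ = (3 - 15)/(10 - 15) ≡ 7/14 mod 19. 14⁻¹ ≡ 15 (mod 19), so λ ≡ 10.
  x = λ² - 15 - 10 = 100 - 25 ≡ 18; y = λ·(15 - 18) - 15 ≡ 12. → (18, 12)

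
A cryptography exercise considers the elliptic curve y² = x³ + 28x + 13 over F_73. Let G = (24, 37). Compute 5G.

Repeated addition: build up to 5G.
2G: tangent at (24, 37): λ = (3·24² + 28)/(2·37) ≡ 4/1. 1⁻¹ ≡ 1 (mod 73), so λ ≡ 4·1 ≡ 4.
  x = λ² - 24 - 24 = 16 - 48 ≡ 41; y = λ·(24 - 41) - 37 ≡ 41. → (41, 41)
3G: (41, 41) + (24, 37). λ = (37 - 41)/(24 - 41) ≡ 69/56 mod 73. 56⁻¹ ≡ 30 (mod 73) since 56·30 = 1680 ≡ 1, so λ ≡ 26.
  x = λ² - 41 - 24 = 676 - 65 ≡ 27; y = λ·(41 - 27) - 41 ≡ 31. → (27, 31)
4G: (27, 31) + (24, 37). λ = (37 - 31)/(24 - 27) ≡ 6/70 mod 73. 70⁻¹ ≡ 24 (mod 73), so λ ≡ 71.
  x = λ² - 27 - 24 = 5041 - 51 ≡ 26; y = λ·(27 - 26) - 31 ≡ 40. → (26, 40)
5G: (26, 40) + (24, 37). λ = (37 - 40)/(24 - 26) ≡ 70/71 mod 73. 71⁻¹ ≡ 36 (mod 73), so λ ≡ 38.
  x = λ² - 26 - 24 = 1444 - 50 ≡ 7; y = λ·(26 - 7) - 40 ≡ 25. → (7, 25)

(7, 25)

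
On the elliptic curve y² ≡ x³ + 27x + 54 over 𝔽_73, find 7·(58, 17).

(62, 18)

Write G = (58, 17).
Double-and-add on 7 = (111)₂. Start with G = (58, 17) for the leading 1-bit.
double: tangent at (58, 17): λ = (3·58² + 27)/(2·17) ≡ 45/34. 34⁻¹ ≡ 58 (mod 73) since 34·58 = 1972 ≡ 1, so λ ≡ 45·58 ≡ 55.
  x = λ² - 58 - 58 = 3025 - 116 ≡ 62; y = λ·(58 - 62) - 17 ≡ 55. → (62, 55)
add G: (62, 55) + (58, 17). λ = (17 - 55)/(58 - 62) ≡ 35/69 mod 73. 69⁻¹ ≡ 18 (mod 73), so λ ≡ 46.
  x = λ² - 62 - 58 = 2116 - 120 ≡ 25; y = λ·(62 - 25) - 55 ≡ 41. → (25, 41)
double: tangent at (25, 41): λ = (3·25² + 27)/(2·41) ≡ 4/9. 9⁻¹ ≡ 65 (mod 73), so λ ≡ 4·65 ≡ 41.
  x = λ² - 25 - 25 = 1681 - 50 ≡ 25; y = λ·(25 - 25) - 41 ≡ 32. → (25, 32)
add G: (25, 32) + (58, 17). λ = (17 - 32)/(58 - 25) ≡ 58/33 mod 73. 33⁻¹ ≡ 31 (mod 73), so λ ≡ 46.
  x = λ² - 25 - 58 = 2116 - 83 ≡ 62; y = λ·(25 - 62) - 32 ≡ 18. → (62, 18)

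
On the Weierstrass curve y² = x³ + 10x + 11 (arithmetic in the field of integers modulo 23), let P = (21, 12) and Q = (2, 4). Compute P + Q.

(4, 0)

(21, 12) + (2, 4). λ = (4 - 12)/(2 - 21) ≡ 15/4 mod 23. 4⁻¹ ≡ 6 (mod 23) since 4·6 = 24 ≡ 1, so λ ≡ 21.
  x = λ² - 21 - 2 = 441 - 23 ≡ 4; y = λ·(21 - 4) - 12 ≡ 0. → (4, 0)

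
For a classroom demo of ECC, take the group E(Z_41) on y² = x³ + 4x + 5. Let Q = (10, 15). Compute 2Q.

(20, 34)

tangent at (10, 15): λ = (3·10² + 4)/(2·15) ≡ 17/30. 30⁻¹ ≡ 26 (mod 41) since 30·26 = 780 ≡ 1, so λ ≡ 17·26 ≡ 32.
  x = λ² - 10 - 10 = 1024 - 20 ≡ 20; y = λ·(10 - 20) - 15 ≡ 34. → (20, 34)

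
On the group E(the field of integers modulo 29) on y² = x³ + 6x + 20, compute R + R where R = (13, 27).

(28, 19)

tangent at (13, 27): λ = (3·13² + 6)/(2·27) ≡ 20/25. 25⁻¹ ≡ 7 (mod 29), so λ ≡ 20·7 ≡ 24.
  x = λ² - 13 - 13 = 576 - 26 ≡ 28; y = λ·(13 - 28) - 27 ≡ 19. → (28, 19)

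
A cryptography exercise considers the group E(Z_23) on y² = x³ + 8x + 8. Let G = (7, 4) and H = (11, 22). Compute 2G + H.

(9, 21)

First 2G:
Repeated addition: build up to 2G.
2G: tangent at (7, 4): λ = (3·7² + 8)/(2·4) ≡ 17/8. 8⁻¹ ≡ 3 (mod 23), so λ ≡ 17·3 ≡ 5.
  x = λ² - 7 - 7 = 25 - 14 ≡ 11; y = λ·(7 - 11) - 4 ≡ 22. → (11, 22)
2G = (11, 22).
Finally 2G + H:
tangent at (11, 22): λ = (3·11² + 8)/(2·22) ≡ 3/21. 21⁻¹ ≡ 11 (mod 23), so λ ≡ 3·11 ≡ 10.
  x = λ² - 11 - 11 = 100 - 22 ≡ 9; y = λ·(11 - 9) - 22 ≡ 21. → (9, 21)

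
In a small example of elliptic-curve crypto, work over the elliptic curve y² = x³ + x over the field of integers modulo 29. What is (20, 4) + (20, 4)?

(13, 21)

tangent at (20, 4): λ = (3·20² + 1)/(2·4) ≡ 12/8. 8⁻¹ ≡ 11 (mod 29), so λ ≡ 12·11 ≡ 16.
  x = λ² - 20 - 20 = 256 - 40 ≡ 13; y = λ·(20 - 13) - 4 ≡ 21. → (13, 21)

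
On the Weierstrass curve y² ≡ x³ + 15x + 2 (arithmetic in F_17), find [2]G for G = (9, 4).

tangent at (9, 4): λ = (3·9² + 15)/(2·4) ≡ 3/8. 8⁻¹ ≡ 15 (mod 17) since 8·15 = 120 ≡ 1, so λ ≡ 3·15 ≡ 11.
  x = λ² - 9 - 9 = 121 - 18 ≡ 1; y = λ·(9 - 1) - 4 ≡ 16. → (1, 16)

(1, 16)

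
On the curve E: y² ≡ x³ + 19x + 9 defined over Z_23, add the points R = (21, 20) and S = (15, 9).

(21, 20) + (15, 9). λ = (9 - 20)/(15 - 21) ≡ 12/17 mod 23. 17⁻¹ ≡ 19 (mod 23), so λ ≡ 21.
  x = λ² - 21 - 15 = 441 - 36 ≡ 14; y = λ·(21 - 14) - 20 ≡ 12. → (14, 12)

(14, 12)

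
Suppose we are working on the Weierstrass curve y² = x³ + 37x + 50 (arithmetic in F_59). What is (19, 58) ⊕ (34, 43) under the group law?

(7, 48)

(19, 58) + (34, 43). λ = (43 - 58)/(34 - 19) ≡ 44/15 mod 59. 15⁻¹ ≡ 4 (mod 59) since 15·4 = 60 ≡ 1, so λ ≡ 58.
  x = λ² - 19 - 34 = 3364 - 53 ≡ 7; y = λ·(19 - 7) - 58 ≡ 48. → (7, 48)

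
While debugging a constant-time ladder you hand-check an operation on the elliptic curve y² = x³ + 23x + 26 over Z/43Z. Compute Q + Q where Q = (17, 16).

(4, 15)

tangent at (17, 16): λ = (3·17² + 23)/(2·16) ≡ 30/32. 32⁻¹ ≡ 39 (mod 43) since 32·39 = 1248 ≡ 1, so λ ≡ 30·39 ≡ 9.
  x = λ² - 17 - 17 = 81 - 34 ≡ 4; y = λ·(17 - 4) - 16 ≡ 15. → (4, 15)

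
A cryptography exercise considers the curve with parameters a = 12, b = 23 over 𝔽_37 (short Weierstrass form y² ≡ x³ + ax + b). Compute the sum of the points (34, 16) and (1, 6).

(34, 16) + (1, 6). λ = (6 - 16)/(1 - 34) ≡ 27/4 mod 37. 4⁻¹ ≡ 28 (mod 37) since 4·28 = 112 ≡ 1, so λ ≡ 16.
  x = λ² - 34 - 1 = 256 - 35 ≡ 36; y = λ·(34 - 36) - 16 ≡ 26. → (36, 26)

(36, 26)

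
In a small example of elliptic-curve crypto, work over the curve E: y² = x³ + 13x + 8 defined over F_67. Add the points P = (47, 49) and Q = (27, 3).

(47, 49) + (27, 3). λ = (3 - 49)/(27 - 47) ≡ 21/47 mod 67. 47⁻¹ ≡ 10 (mod 67) since 47·10 = 470 ≡ 1, so λ ≡ 9.
  x = λ² - 47 - 27 = 81 - 74 ≡ 7; y = λ·(47 - 7) - 49 ≡ 43. → (7, 43)

(7, 43)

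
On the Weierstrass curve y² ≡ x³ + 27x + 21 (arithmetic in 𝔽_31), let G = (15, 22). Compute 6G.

Repeated addition: build up to 6G.
2G: tangent at (15, 22): λ = (3·15² + 27)/(2·22) ≡ 20/13. 13⁻¹ ≡ 12 (mod 31), so λ ≡ 20·12 ≡ 23.
  x = λ² - 15 - 15 = 529 - 30 ≡ 3; y = λ·(15 - 3) - 22 ≡ 6. → (3, 6)
3G: (3, 6) + (15, 22). λ = (22 - 6)/(15 - 3) ≡ 16/12 mod 31. 12⁻¹ ≡ 13 (mod 31), so λ ≡ 22.
  x = λ² - 3 - 15 = 484 - 18 ≡ 1; y = λ·(3 - 1) - 6 ≡ 7. → (1, 7)
4G: (1, 7) + (15, 22). λ = (22 - 7)/(15 - 1) ≡ 15/14 mod 31. 14⁻¹ ≡ 20 (mod 31) since 14·20 = 280 ≡ 1, so λ ≡ 21.
  x = λ² - 1 - 15 = 441 - 16 ≡ 22; y = λ·(1 - 22) - 7 ≡ 17. → (22, 17)
5G: (22, 17) + (15, 22). λ = (22 - 17)/(15 - 22) ≡ 5/24 mod 31. 24⁻¹ ≡ 22 (mod 31), so λ ≡ 17.
  x = λ² - 22 - 15 = 289 - 37 ≡ 4; y = λ·(22 - 4) - 17 ≡ 10. → (4, 10)
6G: (4, 10) + (15, 22). λ = (22 - 10)/(15 - 4) ≡ 12/11 mod 31. 11⁻¹ ≡ 17 (mod 31), so λ ≡ 18.
  x = λ² - 4 - 15 = 324 - 19 ≡ 26; y = λ·(4 - 26) - 10 ≡ 28. → (26, 28)

(26, 28)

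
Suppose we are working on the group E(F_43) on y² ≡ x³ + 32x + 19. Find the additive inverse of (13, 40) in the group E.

-(13, 40) = (13, -40 mod 43) = (13, 3).

(13, 3)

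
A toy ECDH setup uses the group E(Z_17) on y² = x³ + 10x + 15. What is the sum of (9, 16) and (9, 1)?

O

The two points share x = 9 and their y-coordinates satisfy 16 + 1 ≡ 0 (mod 17), so they are inverses. Their sum is ∞.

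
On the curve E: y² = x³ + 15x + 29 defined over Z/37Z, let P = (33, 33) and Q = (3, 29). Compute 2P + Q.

(15, 22)

First 2P:
Repeated addition: build up to 2P.
2P: tangent at (33, 33): λ = (3·33² + 15)/(2·33) ≡ 26/29. 29⁻¹ ≡ 23 (mod 37), so λ ≡ 26·23 ≡ 6.
  x = λ² - 33 - 33 = 36 - 66 ≡ 7; y = λ·(33 - 7) - 33 ≡ 12. → (7, 12)
2P = (7, 12).
Finally 2P + Q:
(7, 12) + (3, 29). λ = (29 - 12)/(3 - 7) ≡ 17/33 mod 37. 33⁻¹ ≡ 9 (mod 37), so λ ≡ 5.
  x = λ² - 7 - 3 = 25 - 10 ≡ 15; y = λ·(7 - 15) - 12 ≡ 22. → (15, 22)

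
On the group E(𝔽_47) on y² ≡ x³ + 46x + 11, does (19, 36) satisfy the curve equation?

no

y² = 36² ≡ 27; x³ + 46x + 11 = 7744 ≡ 36 (mod 47). 27 ≠ 36.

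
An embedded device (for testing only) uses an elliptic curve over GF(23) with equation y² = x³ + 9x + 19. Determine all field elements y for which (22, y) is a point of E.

3, 20

x³ + 9x + 19 = 10865 ≡ 9 (mod 23).
Square roots of 9 mod 23: 3 and 20 (since 3² = 9 ≡ 9).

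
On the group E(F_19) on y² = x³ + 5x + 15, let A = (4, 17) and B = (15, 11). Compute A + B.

(16, 12)

(4, 17) + (15, 11). λ = (11 - 17)/(15 - 4) ≡ 13/11 mod 19. 11⁻¹ ≡ 7 (mod 19), so λ ≡ 15.
  x = λ² - 4 - 15 = 225 - 19 ≡ 16; y = λ·(4 - 16) - 17 ≡ 12. → (16, 12)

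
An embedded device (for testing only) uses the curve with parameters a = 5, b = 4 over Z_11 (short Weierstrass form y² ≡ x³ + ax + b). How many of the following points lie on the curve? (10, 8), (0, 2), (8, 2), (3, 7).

(10, 8): 8² ≡ 9, rhs ≡ 9 → on.
(0, 2): 2² ≡ 4, rhs ≡ 4 → on.
(8, 2): 2² ≡ 4, rhs ≡ 6 → off.
(3, 7): 7² ≡ 5, rhs ≡ 2 → off.

2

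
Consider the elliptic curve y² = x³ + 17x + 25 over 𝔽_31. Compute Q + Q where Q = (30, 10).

tangent at (30, 10): λ = (3·30² + 17)/(2·10) ≡ 20/20. 20⁻¹ ≡ 14 (mod 31), so λ ≡ 20·14 ≡ 1.
  x = λ² - 30 - 30 = 1 - 60 ≡ 3; y = λ·(30 - 3) - 10 ≡ 17. → (3, 17)

(3, 17)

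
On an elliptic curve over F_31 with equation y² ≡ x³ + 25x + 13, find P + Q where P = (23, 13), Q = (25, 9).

(18, 8)

(23, 13) + (25, 9). λ = (9 - 13)/(25 - 23) ≡ 27/2 mod 31. 2⁻¹ ≡ 16 (mod 31), so λ ≡ 29.
  x = λ² - 23 - 25 = 841 - 48 ≡ 18; y = λ·(23 - 18) - 13 ≡ 8. → (18, 8)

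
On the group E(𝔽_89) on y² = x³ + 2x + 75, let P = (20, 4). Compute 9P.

(20, 85)

Double-and-add on 9 = (1001)₂. Start with P = (20, 4) for the leading 1-bit.
double: tangent at (20, 4): λ = (3·20² + 2)/(2·4) ≡ 45/8. 8⁻¹ ≡ 78 (mod 89), so λ ≡ 45·78 ≡ 39.
  x = λ² - 20 - 20 = 1521 - 40 ≡ 57; y = λ·(20 - 57) - 4 ≡ 66. → (57, 66)
double: tangent at (57, 66): λ = (3·57² + 2)/(2·66) ≡ 48/43. 43⁻¹ ≡ 29 (mod 89) since 43·29 = 1247 ≡ 1, so λ ≡ 48·29 ≡ 57.
  x = λ² - 57 - 57 = 3249 - 114 ≡ 20; y = λ·(57 - 20) - 66 ≡ 85. → (20, 85)
double: tangent at (20, 85): λ = (3·20² + 2)/(2·85) ≡ 45/81. 81⁻¹ ≡ 11 (mod 89), so λ ≡ 45·11 ≡ 50.
  x = λ² - 20 - 20 = 2500 - 40 ≡ 57; y = λ·(20 - 57) - 85 ≡ 23. → (57, 23)
add P: (57, 23) + (20, 4). λ = (4 - 23)/(20 - 57) ≡ 70/52 mod 89. 52⁻¹ ≡ 12 (mod 89), so λ ≡ 39.
  x = λ² - 57 - 20 = 1521 - 77 ≡ 20; y = λ·(57 - 20) - 23 ≡ 85. → (20, 85)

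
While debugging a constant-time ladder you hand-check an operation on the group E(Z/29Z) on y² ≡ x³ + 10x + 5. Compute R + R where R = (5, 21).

tangent at (5, 21): λ = (3·5² + 10)/(2·21) ≡ 27/13. 13⁻¹ ≡ 9 (mod 29), so λ ≡ 27·9 ≡ 11.
  x = λ² - 5 - 5 = 121 - 10 ≡ 24; y = λ·(5 - 24) - 21 ≡ 2. → (24, 2)

(24, 2)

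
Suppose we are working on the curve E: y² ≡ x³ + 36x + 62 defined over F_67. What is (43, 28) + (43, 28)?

tangent at (43, 28): λ = (3·43² + 36)/(2·28) ≡ 22/56. 56⁻¹ ≡ 6 (mod 67), so λ ≡ 22·6 ≡ 65.
  x = λ² - 43 - 43 = 4225 - 86 ≡ 52; y = λ·(43 - 52) - 28 ≡ 57. → (52, 57)

(52, 57)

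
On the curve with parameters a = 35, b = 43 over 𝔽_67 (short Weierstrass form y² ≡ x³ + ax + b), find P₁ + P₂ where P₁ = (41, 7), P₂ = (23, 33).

(39, 5)

(41, 7) + (23, 33). λ = (33 - 7)/(23 - 41) ≡ 26/49 mod 67. 49⁻¹ ≡ 26 (mod 67) since 49·26 = 1274 ≡ 1, so λ ≡ 6.
  x = λ² - 41 - 23 = 36 - 64 ≡ 39; y = λ·(41 - 39) - 7 ≡ 5. → (39, 5)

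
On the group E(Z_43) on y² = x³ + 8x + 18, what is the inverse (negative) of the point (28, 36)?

(28, 7)

-(28, 36) = (28, -36 mod 43) = (28, 7).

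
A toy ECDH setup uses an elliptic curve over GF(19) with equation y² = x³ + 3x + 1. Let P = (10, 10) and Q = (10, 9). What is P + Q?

The two points share x = 10 and their y-coordinates satisfy 10 + 9 ≡ 0 (mod 19), so they are inverses. Their sum is O.

O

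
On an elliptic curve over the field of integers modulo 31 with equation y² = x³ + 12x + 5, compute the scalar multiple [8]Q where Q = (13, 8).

(13, 23)

Double-and-add on 8 = (1000)₂. Start with Q = (13, 8) for the leading 1-bit.
double: tangent at (13, 8): λ = (3·13² + 12)/(2·8) ≡ 23/16. 16⁻¹ ≡ 2 (mod 31), so λ ≡ 23·2 ≡ 15.
  x = λ² - 13 - 13 = 225 - 26 ≡ 13; y = λ·(13 - 13) - 8 ≡ 23. → (13, 23)
double: tangent at (13, 23): λ = (3·13² + 12)/(2·23) ≡ 23/15. 15⁻¹ ≡ 29 (mod 31) since 15·29 = 435 ≡ 1, so λ ≡ 23·29 ≡ 16.
  x = λ² - 13 - 13 = 256 - 26 ≡ 13; y = λ·(13 - 13) - 23 ≡ 8. → (13, 8)
double: tangent at (13, 8): λ = (3·13² + 12)/(2·8) ≡ 23/16. 16⁻¹ ≡ 2 (mod 31), so λ ≡ 23·2 ≡ 15.
  x = λ² - 13 - 13 = 225 - 26 ≡ 13; y = λ·(13 - 13) - 8 ≡ 23. → (13, 23)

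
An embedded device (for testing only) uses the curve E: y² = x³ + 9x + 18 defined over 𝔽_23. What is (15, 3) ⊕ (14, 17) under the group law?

(6, 9)

(15, 3) + (14, 17). λ = (17 - 3)/(14 - 15) ≡ 14/22 mod 23. 22⁻¹ ≡ 22 (mod 23), so λ ≡ 9.
  x = λ² - 15 - 14 = 81 - 29 ≡ 6; y = λ·(15 - 6) - 3 ≡ 9. → (6, 9)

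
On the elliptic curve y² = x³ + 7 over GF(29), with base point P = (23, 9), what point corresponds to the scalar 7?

(27, 12)

Double-and-add on 7 = (111)₂. Start with P = (23, 9) for the leading 1-bit.
double: tangent at (23, 9): λ = (3·23² + 0)/(2·9) ≡ 21/18. 18⁻¹ ≡ 21 (mod 29), so λ ≡ 21·21 ≡ 6.
  x = λ² - 23 - 23 = 36 - 46 ≡ 19; y = λ·(23 - 19) - 9 ≡ 15. → (19, 15)
add P: (19, 15) + (23, 9). λ = (9 - 15)/(23 - 19) ≡ 23/4 mod 29. 4⁻¹ ≡ 22 (mod 29), so λ ≡ 13.
  x = λ² - 19 - 23 = 169 - 42 ≡ 11; y = λ·(19 - 11) - 15 ≡ 2. → (11, 2)
double: tangent at (11, 2): λ = (3·11² + 0)/(2·2) ≡ 15/4. 4⁻¹ ≡ 22 (mod 29), so λ ≡ 15·22 ≡ 11.
  x = λ² - 11 - 11 = 121 - 22 ≡ 12; y = λ·(11 - 12) - 2 ≡ 16. → (12, 16)
add P: (12, 16) + (23, 9). λ = (9 - 16)/(23 - 12) ≡ 22/11 mod 29. 11⁻¹ ≡ 8 (mod 29), so λ ≡ 2.
  x = λ² - 12 - 23 = 4 - 35 ≡ 27; y = λ·(12 - 27) - 16 ≡ 12. → (27, 12)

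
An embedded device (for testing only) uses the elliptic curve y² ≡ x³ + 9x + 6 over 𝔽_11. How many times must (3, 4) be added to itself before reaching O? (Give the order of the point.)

5

2P: tangent at (3, 4): λ = (3·3² + 9)/(2·4) ≡ 3/8. 8⁻¹ ≡ 7 (mod 11), so λ ≡ 3·7 ≡ 10.
  x = λ² - 3 - 3 = 100 - 6 ≡ 6; y = λ·(3 - 6) - 4 ≡ 10. → (6, 10)
3P: (6, 10) + (3, 4). λ = (4 - 10)/(3 - 6) ≡ 5/8 mod 11. 8⁻¹ ≡ 7 (mod 11), so λ ≡ 2.
  x = λ² - 6 - 3 = 4 - 9 ≡ 6; y = λ·(6 - 6) - 10 ≡ 1. → (6, 1)
4P: (6, 1) + (3, 4). λ = (4 - 1)/(3 - 6) ≡ 3/8 mod 11. 8⁻¹ ≡ 7 (mod 11), so λ ≡ 10.
  x = λ² - 6 - 3 = 100 - 9 ≡ 3; y = λ·(6 - 3) - 1 ≡ 7. → (3, 7)
5P: (3, 7) + (3, 4): same x and y₁ ≡ -y₂, so the sum is O.
5P = O, so the order is 5.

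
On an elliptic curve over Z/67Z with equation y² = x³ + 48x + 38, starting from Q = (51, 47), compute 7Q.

(50, 2)

Double-and-add on 7 = (111)₂. Start with Q = (51, 47) for the leading 1-bit.
double: tangent at (51, 47): λ = (3·51² + 48)/(2·47) ≡ 12/27. 27⁻¹ ≡ 5 (mod 67), so λ ≡ 12·5 ≡ 60.
  x = λ² - 51 - 51 = 3600 - 102 ≡ 14; y = λ·(51 - 14) - 47 ≡ 29. → (14, 29)
add Q: (14, 29) + (51, 47). λ = (47 - 29)/(51 - 14) ≡ 18/37 mod 67. 37⁻¹ ≡ 29 (mod 67), so λ ≡ 53.
  x = λ² - 14 - 51 = 2809 - 65 ≡ 64; y = λ·(14 - 64) - 29 ≡ 1. → (64, 1)
double: tangent at (64, 1): λ = (3·64² + 48)/(2·1) ≡ 8/2. 2⁻¹ ≡ 34 (mod 67), so λ ≡ 8·34 ≡ 4.
  x = λ² - 64 - 64 = 16 - 128 ≡ 22; y = λ·(64 - 22) - 1 ≡ 33. → (22, 33)
add Q: (22, 33) + (51, 47). λ = (47 - 33)/(51 - 22) ≡ 14/29 mod 67. 29⁻¹ ≡ 37 (mod 67), so λ ≡ 49.
  x = λ² - 22 - 51 = 2401 - 73 ≡ 50; y = λ·(22 - 50) - 33 ≡ 2. → (50, 2)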